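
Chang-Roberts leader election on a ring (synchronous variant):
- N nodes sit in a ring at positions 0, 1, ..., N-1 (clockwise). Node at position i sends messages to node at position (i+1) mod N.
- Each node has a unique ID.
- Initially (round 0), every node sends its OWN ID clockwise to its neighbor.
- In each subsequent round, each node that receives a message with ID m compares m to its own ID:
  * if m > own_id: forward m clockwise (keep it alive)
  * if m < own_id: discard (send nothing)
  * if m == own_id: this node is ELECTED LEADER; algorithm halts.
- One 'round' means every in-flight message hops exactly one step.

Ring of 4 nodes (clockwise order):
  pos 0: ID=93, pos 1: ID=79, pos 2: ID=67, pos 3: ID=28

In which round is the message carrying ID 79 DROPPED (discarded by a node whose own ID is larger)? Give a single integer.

Round 1: pos1(id79) recv 93: fwd; pos2(id67) recv 79: fwd; pos3(id28) recv 67: fwd; pos0(id93) recv 28: drop
Round 2: pos2(id67) recv 93: fwd; pos3(id28) recv 79: fwd; pos0(id93) recv 67: drop
Round 3: pos3(id28) recv 93: fwd; pos0(id93) recv 79: drop
Round 4: pos0(id93) recv 93: ELECTED
Message ID 79 originates at pos 1; dropped at pos 0 in round 3

Answer: 3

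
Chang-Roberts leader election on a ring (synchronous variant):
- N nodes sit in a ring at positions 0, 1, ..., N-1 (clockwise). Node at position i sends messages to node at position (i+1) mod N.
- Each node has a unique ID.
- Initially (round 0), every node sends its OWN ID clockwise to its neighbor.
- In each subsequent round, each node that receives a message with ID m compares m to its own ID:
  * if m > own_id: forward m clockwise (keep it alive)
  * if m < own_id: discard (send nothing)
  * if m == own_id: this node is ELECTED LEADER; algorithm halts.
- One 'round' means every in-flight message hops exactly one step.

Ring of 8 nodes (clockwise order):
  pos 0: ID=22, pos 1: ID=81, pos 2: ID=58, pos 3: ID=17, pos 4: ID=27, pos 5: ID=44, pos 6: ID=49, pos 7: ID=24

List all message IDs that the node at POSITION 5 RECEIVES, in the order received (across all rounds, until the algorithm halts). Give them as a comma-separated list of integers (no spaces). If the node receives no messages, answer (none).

Answer: 27,58,81

Derivation:
Round 1: pos1(id81) recv 22: drop; pos2(id58) recv 81: fwd; pos3(id17) recv 58: fwd; pos4(id27) recv 17: drop; pos5(id44) recv 27: drop; pos6(id49) recv 44: drop; pos7(id24) recv 49: fwd; pos0(id22) recv 24: fwd
Round 2: pos3(id17) recv 81: fwd; pos4(id27) recv 58: fwd; pos0(id22) recv 49: fwd; pos1(id81) recv 24: drop
Round 3: pos4(id27) recv 81: fwd; pos5(id44) recv 58: fwd; pos1(id81) recv 49: drop
Round 4: pos5(id44) recv 81: fwd; pos6(id49) recv 58: fwd
Round 5: pos6(id49) recv 81: fwd; pos7(id24) recv 58: fwd
Round 6: pos7(id24) recv 81: fwd; pos0(id22) recv 58: fwd
Round 7: pos0(id22) recv 81: fwd; pos1(id81) recv 58: drop
Round 8: pos1(id81) recv 81: ELECTED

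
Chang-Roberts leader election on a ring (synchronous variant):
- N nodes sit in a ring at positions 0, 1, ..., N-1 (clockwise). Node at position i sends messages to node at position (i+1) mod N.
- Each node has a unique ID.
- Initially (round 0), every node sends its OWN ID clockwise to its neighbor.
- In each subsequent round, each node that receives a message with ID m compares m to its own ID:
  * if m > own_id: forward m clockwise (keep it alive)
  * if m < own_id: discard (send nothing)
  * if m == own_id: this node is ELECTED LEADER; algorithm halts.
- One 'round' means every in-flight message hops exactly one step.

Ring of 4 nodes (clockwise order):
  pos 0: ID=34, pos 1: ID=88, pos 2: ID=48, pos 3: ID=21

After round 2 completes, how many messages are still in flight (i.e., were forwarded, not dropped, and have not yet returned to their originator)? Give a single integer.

Round 1: pos1(id88) recv 34: drop; pos2(id48) recv 88: fwd; pos3(id21) recv 48: fwd; pos0(id34) recv 21: drop
Round 2: pos3(id21) recv 88: fwd; pos0(id34) recv 48: fwd
After round 2: 2 messages still in flight

Answer: 2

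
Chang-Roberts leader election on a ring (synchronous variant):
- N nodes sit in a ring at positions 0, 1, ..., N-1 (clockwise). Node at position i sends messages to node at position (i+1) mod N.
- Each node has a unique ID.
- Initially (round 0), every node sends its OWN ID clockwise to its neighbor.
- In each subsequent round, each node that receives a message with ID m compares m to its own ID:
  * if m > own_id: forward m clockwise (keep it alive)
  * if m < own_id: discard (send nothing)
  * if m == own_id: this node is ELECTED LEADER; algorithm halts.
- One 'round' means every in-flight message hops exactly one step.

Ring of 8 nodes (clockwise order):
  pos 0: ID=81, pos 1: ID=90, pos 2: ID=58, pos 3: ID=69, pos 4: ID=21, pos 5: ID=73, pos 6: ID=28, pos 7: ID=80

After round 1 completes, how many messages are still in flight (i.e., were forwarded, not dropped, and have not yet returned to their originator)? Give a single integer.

Answer: 3

Derivation:
Round 1: pos1(id90) recv 81: drop; pos2(id58) recv 90: fwd; pos3(id69) recv 58: drop; pos4(id21) recv 69: fwd; pos5(id73) recv 21: drop; pos6(id28) recv 73: fwd; pos7(id80) recv 28: drop; pos0(id81) recv 80: drop
After round 1: 3 messages still in flight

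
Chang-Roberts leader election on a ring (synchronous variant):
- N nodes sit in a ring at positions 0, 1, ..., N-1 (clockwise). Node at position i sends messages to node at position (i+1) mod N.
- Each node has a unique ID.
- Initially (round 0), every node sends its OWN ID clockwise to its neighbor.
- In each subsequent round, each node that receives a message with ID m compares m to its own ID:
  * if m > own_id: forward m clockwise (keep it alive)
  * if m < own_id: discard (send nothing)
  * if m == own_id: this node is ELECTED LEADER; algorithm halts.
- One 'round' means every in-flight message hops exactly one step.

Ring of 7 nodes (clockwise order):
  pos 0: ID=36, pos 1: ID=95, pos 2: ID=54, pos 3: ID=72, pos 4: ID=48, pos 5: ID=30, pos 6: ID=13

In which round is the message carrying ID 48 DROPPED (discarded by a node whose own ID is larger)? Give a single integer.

Round 1: pos1(id95) recv 36: drop; pos2(id54) recv 95: fwd; pos3(id72) recv 54: drop; pos4(id48) recv 72: fwd; pos5(id30) recv 48: fwd; pos6(id13) recv 30: fwd; pos0(id36) recv 13: drop
Round 2: pos3(id72) recv 95: fwd; pos5(id30) recv 72: fwd; pos6(id13) recv 48: fwd; pos0(id36) recv 30: drop
Round 3: pos4(id48) recv 95: fwd; pos6(id13) recv 72: fwd; pos0(id36) recv 48: fwd
Round 4: pos5(id30) recv 95: fwd; pos0(id36) recv 72: fwd; pos1(id95) recv 48: drop
Round 5: pos6(id13) recv 95: fwd; pos1(id95) recv 72: drop
Round 6: pos0(id36) recv 95: fwd
Round 7: pos1(id95) recv 95: ELECTED
Message ID 48 originates at pos 4; dropped at pos 1 in round 4

Answer: 4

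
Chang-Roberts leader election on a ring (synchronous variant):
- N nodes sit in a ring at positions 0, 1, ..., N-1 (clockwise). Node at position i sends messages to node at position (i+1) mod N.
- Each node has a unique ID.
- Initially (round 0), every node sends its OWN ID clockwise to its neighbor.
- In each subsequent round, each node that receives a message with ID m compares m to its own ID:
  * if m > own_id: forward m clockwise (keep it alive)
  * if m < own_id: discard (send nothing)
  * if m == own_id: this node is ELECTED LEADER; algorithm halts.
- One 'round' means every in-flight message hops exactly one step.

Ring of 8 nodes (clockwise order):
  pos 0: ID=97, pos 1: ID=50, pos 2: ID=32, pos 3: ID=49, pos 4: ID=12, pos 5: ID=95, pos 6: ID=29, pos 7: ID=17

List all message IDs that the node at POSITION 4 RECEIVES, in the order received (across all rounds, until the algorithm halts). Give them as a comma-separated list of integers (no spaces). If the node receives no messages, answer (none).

Answer: 49,50,97

Derivation:
Round 1: pos1(id50) recv 97: fwd; pos2(id32) recv 50: fwd; pos3(id49) recv 32: drop; pos4(id12) recv 49: fwd; pos5(id95) recv 12: drop; pos6(id29) recv 95: fwd; pos7(id17) recv 29: fwd; pos0(id97) recv 17: drop
Round 2: pos2(id32) recv 97: fwd; pos3(id49) recv 50: fwd; pos5(id95) recv 49: drop; pos7(id17) recv 95: fwd; pos0(id97) recv 29: drop
Round 3: pos3(id49) recv 97: fwd; pos4(id12) recv 50: fwd; pos0(id97) recv 95: drop
Round 4: pos4(id12) recv 97: fwd; pos5(id95) recv 50: drop
Round 5: pos5(id95) recv 97: fwd
Round 6: pos6(id29) recv 97: fwd
Round 7: pos7(id17) recv 97: fwd
Round 8: pos0(id97) recv 97: ELECTED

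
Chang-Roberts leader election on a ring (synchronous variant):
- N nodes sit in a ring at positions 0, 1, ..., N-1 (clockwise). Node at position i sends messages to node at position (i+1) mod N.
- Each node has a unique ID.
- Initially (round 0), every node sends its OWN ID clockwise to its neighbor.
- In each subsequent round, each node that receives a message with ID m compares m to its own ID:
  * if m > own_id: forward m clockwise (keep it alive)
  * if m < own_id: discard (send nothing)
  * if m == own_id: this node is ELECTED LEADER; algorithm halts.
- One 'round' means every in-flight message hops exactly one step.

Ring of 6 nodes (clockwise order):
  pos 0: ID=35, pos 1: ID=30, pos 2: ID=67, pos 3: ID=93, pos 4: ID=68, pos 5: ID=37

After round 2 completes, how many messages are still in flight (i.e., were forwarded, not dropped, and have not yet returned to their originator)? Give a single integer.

Answer: 3

Derivation:
Round 1: pos1(id30) recv 35: fwd; pos2(id67) recv 30: drop; pos3(id93) recv 67: drop; pos4(id68) recv 93: fwd; pos5(id37) recv 68: fwd; pos0(id35) recv 37: fwd
Round 2: pos2(id67) recv 35: drop; pos5(id37) recv 93: fwd; pos0(id35) recv 68: fwd; pos1(id30) recv 37: fwd
After round 2: 3 messages still in flight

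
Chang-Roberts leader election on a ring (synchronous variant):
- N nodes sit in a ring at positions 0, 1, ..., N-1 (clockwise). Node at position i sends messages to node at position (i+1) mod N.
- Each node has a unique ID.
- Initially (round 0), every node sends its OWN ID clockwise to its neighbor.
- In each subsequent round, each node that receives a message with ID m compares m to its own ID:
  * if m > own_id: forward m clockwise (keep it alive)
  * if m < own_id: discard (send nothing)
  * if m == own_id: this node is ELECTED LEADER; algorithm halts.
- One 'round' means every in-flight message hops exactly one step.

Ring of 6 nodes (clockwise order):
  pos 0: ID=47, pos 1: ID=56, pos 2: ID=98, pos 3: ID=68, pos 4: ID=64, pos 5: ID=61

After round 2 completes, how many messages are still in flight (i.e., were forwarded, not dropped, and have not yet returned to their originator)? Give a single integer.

Answer: 4

Derivation:
Round 1: pos1(id56) recv 47: drop; pos2(id98) recv 56: drop; pos3(id68) recv 98: fwd; pos4(id64) recv 68: fwd; pos5(id61) recv 64: fwd; pos0(id47) recv 61: fwd
Round 2: pos4(id64) recv 98: fwd; pos5(id61) recv 68: fwd; pos0(id47) recv 64: fwd; pos1(id56) recv 61: fwd
After round 2: 4 messages still in flight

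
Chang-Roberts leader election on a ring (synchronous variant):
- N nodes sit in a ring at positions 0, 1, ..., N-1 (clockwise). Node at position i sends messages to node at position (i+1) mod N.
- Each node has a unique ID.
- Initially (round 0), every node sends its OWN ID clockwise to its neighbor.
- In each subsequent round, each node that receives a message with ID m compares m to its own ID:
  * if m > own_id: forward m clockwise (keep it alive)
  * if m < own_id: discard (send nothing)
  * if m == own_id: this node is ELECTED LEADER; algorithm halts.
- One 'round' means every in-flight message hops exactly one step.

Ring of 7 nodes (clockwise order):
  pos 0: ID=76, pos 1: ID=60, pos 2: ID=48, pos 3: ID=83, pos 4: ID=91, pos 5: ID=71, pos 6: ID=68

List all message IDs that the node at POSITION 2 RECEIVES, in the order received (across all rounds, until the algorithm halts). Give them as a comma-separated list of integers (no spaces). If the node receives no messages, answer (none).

Round 1: pos1(id60) recv 76: fwd; pos2(id48) recv 60: fwd; pos3(id83) recv 48: drop; pos4(id91) recv 83: drop; pos5(id71) recv 91: fwd; pos6(id68) recv 71: fwd; pos0(id76) recv 68: drop
Round 2: pos2(id48) recv 76: fwd; pos3(id83) recv 60: drop; pos6(id68) recv 91: fwd; pos0(id76) recv 71: drop
Round 3: pos3(id83) recv 76: drop; pos0(id76) recv 91: fwd
Round 4: pos1(id60) recv 91: fwd
Round 5: pos2(id48) recv 91: fwd
Round 6: pos3(id83) recv 91: fwd
Round 7: pos4(id91) recv 91: ELECTED

Answer: 60,76,91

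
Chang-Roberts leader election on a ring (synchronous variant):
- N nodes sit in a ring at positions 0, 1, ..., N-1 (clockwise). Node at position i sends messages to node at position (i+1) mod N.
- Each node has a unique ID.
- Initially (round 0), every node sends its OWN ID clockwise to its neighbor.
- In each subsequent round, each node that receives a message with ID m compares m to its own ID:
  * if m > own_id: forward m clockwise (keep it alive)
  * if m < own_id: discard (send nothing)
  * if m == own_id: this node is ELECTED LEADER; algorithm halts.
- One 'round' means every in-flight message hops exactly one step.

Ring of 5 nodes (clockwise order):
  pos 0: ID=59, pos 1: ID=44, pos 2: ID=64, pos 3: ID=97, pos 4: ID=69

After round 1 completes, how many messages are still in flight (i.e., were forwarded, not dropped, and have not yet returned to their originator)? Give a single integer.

Round 1: pos1(id44) recv 59: fwd; pos2(id64) recv 44: drop; pos3(id97) recv 64: drop; pos4(id69) recv 97: fwd; pos0(id59) recv 69: fwd
After round 1: 3 messages still in flight

Answer: 3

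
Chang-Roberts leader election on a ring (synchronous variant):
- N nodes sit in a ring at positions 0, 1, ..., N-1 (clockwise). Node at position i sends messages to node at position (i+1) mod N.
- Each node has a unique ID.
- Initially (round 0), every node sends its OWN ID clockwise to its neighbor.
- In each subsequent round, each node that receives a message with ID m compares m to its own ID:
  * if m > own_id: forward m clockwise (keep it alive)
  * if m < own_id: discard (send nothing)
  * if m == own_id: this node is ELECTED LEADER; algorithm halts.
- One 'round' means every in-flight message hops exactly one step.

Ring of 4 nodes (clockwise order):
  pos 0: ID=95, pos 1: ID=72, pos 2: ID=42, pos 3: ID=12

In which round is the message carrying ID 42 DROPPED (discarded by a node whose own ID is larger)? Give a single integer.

Answer: 2

Derivation:
Round 1: pos1(id72) recv 95: fwd; pos2(id42) recv 72: fwd; pos3(id12) recv 42: fwd; pos0(id95) recv 12: drop
Round 2: pos2(id42) recv 95: fwd; pos3(id12) recv 72: fwd; pos0(id95) recv 42: drop
Round 3: pos3(id12) recv 95: fwd; pos0(id95) recv 72: drop
Round 4: pos0(id95) recv 95: ELECTED
Message ID 42 originates at pos 2; dropped at pos 0 in round 2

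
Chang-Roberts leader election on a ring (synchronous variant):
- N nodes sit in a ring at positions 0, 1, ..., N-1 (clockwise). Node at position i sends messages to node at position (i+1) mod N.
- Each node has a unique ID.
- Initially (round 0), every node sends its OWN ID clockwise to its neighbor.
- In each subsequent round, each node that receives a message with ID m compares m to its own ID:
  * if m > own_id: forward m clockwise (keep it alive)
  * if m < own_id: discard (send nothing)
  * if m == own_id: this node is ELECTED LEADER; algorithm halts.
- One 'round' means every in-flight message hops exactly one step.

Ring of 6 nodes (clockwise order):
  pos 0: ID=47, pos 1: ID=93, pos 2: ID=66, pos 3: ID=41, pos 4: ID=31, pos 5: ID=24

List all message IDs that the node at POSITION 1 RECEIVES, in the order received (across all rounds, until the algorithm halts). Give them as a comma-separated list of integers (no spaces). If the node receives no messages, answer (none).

Round 1: pos1(id93) recv 47: drop; pos2(id66) recv 93: fwd; pos3(id41) recv 66: fwd; pos4(id31) recv 41: fwd; pos5(id24) recv 31: fwd; pos0(id47) recv 24: drop
Round 2: pos3(id41) recv 93: fwd; pos4(id31) recv 66: fwd; pos5(id24) recv 41: fwd; pos0(id47) recv 31: drop
Round 3: pos4(id31) recv 93: fwd; pos5(id24) recv 66: fwd; pos0(id47) recv 41: drop
Round 4: pos5(id24) recv 93: fwd; pos0(id47) recv 66: fwd
Round 5: pos0(id47) recv 93: fwd; pos1(id93) recv 66: drop
Round 6: pos1(id93) recv 93: ELECTED

Answer: 47,66,93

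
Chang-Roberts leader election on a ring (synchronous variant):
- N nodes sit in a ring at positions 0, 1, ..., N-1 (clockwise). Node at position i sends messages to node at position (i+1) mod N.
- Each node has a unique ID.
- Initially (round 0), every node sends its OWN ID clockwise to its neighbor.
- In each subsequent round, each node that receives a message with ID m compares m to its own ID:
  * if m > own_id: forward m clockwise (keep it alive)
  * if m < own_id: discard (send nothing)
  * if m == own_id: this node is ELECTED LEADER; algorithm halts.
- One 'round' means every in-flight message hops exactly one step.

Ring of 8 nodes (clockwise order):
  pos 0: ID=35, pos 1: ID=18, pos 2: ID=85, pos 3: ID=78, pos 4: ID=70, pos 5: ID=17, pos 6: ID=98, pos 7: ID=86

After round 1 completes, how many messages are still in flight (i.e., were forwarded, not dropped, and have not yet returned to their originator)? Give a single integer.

Round 1: pos1(id18) recv 35: fwd; pos2(id85) recv 18: drop; pos3(id78) recv 85: fwd; pos4(id70) recv 78: fwd; pos5(id17) recv 70: fwd; pos6(id98) recv 17: drop; pos7(id86) recv 98: fwd; pos0(id35) recv 86: fwd
After round 1: 6 messages still in flight

Answer: 6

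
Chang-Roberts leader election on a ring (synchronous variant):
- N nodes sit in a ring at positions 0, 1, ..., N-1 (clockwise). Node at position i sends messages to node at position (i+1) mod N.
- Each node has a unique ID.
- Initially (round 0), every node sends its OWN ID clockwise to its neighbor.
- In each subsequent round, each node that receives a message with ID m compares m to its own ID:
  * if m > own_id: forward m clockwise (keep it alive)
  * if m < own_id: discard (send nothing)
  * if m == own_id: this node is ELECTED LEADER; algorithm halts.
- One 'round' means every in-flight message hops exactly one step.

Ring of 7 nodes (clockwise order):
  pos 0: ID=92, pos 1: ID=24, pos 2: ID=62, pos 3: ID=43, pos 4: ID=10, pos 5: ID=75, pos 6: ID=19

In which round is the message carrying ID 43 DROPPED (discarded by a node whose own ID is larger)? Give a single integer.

Round 1: pos1(id24) recv 92: fwd; pos2(id62) recv 24: drop; pos3(id43) recv 62: fwd; pos4(id10) recv 43: fwd; pos5(id75) recv 10: drop; pos6(id19) recv 75: fwd; pos0(id92) recv 19: drop
Round 2: pos2(id62) recv 92: fwd; pos4(id10) recv 62: fwd; pos5(id75) recv 43: drop; pos0(id92) recv 75: drop
Round 3: pos3(id43) recv 92: fwd; pos5(id75) recv 62: drop
Round 4: pos4(id10) recv 92: fwd
Round 5: pos5(id75) recv 92: fwd
Round 6: pos6(id19) recv 92: fwd
Round 7: pos0(id92) recv 92: ELECTED
Message ID 43 originates at pos 3; dropped at pos 5 in round 2

Answer: 2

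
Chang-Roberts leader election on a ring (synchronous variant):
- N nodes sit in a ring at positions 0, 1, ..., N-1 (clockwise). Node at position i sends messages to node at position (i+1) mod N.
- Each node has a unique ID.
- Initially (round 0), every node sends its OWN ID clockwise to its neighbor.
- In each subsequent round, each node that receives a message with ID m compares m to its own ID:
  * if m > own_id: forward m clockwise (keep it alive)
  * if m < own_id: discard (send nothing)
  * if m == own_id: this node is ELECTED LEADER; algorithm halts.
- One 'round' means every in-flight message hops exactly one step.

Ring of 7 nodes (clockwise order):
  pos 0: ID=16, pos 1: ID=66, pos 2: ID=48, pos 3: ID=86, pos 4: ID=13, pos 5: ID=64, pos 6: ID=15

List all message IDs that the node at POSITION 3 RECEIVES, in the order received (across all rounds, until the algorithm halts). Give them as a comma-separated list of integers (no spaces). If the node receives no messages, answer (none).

Round 1: pos1(id66) recv 16: drop; pos2(id48) recv 66: fwd; pos3(id86) recv 48: drop; pos4(id13) recv 86: fwd; pos5(id64) recv 13: drop; pos6(id15) recv 64: fwd; pos0(id16) recv 15: drop
Round 2: pos3(id86) recv 66: drop; pos5(id64) recv 86: fwd; pos0(id16) recv 64: fwd
Round 3: pos6(id15) recv 86: fwd; pos1(id66) recv 64: drop
Round 4: pos0(id16) recv 86: fwd
Round 5: pos1(id66) recv 86: fwd
Round 6: pos2(id48) recv 86: fwd
Round 7: pos3(id86) recv 86: ELECTED

Answer: 48,66,86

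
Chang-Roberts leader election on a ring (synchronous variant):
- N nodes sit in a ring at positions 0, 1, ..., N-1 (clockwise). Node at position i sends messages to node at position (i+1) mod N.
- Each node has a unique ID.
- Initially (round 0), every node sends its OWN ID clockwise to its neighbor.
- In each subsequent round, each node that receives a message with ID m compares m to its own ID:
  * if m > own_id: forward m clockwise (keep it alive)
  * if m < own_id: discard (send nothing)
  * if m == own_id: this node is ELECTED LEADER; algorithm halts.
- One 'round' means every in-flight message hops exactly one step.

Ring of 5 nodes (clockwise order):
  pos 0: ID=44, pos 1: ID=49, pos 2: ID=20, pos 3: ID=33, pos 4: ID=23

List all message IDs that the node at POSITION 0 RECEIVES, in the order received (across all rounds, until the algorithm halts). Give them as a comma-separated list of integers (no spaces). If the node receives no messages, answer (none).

Answer: 23,33,49

Derivation:
Round 1: pos1(id49) recv 44: drop; pos2(id20) recv 49: fwd; pos3(id33) recv 20: drop; pos4(id23) recv 33: fwd; pos0(id44) recv 23: drop
Round 2: pos3(id33) recv 49: fwd; pos0(id44) recv 33: drop
Round 3: pos4(id23) recv 49: fwd
Round 4: pos0(id44) recv 49: fwd
Round 5: pos1(id49) recv 49: ELECTED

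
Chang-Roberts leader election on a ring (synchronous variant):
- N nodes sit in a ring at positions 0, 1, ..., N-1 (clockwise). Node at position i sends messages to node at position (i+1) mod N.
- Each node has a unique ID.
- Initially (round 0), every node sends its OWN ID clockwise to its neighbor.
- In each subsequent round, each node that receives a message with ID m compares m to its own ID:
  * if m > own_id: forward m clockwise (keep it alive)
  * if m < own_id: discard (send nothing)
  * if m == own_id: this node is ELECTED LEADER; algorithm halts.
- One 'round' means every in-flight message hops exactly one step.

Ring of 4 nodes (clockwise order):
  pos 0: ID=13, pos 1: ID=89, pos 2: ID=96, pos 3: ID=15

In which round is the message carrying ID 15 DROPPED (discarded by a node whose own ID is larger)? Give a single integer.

Answer: 2

Derivation:
Round 1: pos1(id89) recv 13: drop; pos2(id96) recv 89: drop; pos3(id15) recv 96: fwd; pos0(id13) recv 15: fwd
Round 2: pos0(id13) recv 96: fwd; pos1(id89) recv 15: drop
Round 3: pos1(id89) recv 96: fwd
Round 4: pos2(id96) recv 96: ELECTED
Message ID 15 originates at pos 3; dropped at pos 1 in round 2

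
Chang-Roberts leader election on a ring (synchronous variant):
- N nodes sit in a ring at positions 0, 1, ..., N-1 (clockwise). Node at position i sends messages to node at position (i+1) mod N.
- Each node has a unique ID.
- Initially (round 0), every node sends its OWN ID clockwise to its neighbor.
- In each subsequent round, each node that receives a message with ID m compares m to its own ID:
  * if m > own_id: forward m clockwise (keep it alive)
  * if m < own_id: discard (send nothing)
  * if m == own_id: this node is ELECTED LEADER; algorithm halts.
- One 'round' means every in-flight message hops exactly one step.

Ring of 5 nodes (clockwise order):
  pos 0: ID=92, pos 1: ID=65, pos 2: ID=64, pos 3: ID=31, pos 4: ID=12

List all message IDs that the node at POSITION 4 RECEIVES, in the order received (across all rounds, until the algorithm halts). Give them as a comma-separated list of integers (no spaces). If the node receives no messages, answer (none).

Round 1: pos1(id65) recv 92: fwd; pos2(id64) recv 65: fwd; pos3(id31) recv 64: fwd; pos4(id12) recv 31: fwd; pos0(id92) recv 12: drop
Round 2: pos2(id64) recv 92: fwd; pos3(id31) recv 65: fwd; pos4(id12) recv 64: fwd; pos0(id92) recv 31: drop
Round 3: pos3(id31) recv 92: fwd; pos4(id12) recv 65: fwd; pos0(id92) recv 64: drop
Round 4: pos4(id12) recv 92: fwd; pos0(id92) recv 65: drop
Round 5: pos0(id92) recv 92: ELECTED

Answer: 31,64,65,92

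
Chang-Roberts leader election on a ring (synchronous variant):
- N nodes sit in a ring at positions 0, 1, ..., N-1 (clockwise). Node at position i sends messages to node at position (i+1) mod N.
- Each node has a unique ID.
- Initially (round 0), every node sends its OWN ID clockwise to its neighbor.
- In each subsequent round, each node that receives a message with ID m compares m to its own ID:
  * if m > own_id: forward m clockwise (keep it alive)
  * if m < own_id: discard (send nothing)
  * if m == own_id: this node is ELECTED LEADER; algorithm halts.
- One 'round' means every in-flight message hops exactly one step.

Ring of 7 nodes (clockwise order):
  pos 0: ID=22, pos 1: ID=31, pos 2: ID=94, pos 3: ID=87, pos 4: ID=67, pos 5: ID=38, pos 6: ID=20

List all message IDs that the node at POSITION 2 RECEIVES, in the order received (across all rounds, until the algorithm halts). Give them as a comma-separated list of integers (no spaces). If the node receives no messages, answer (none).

Answer: 31,38,67,87,94

Derivation:
Round 1: pos1(id31) recv 22: drop; pos2(id94) recv 31: drop; pos3(id87) recv 94: fwd; pos4(id67) recv 87: fwd; pos5(id38) recv 67: fwd; pos6(id20) recv 38: fwd; pos0(id22) recv 20: drop
Round 2: pos4(id67) recv 94: fwd; pos5(id38) recv 87: fwd; pos6(id20) recv 67: fwd; pos0(id22) recv 38: fwd
Round 3: pos5(id38) recv 94: fwd; pos6(id20) recv 87: fwd; pos0(id22) recv 67: fwd; pos1(id31) recv 38: fwd
Round 4: pos6(id20) recv 94: fwd; pos0(id22) recv 87: fwd; pos1(id31) recv 67: fwd; pos2(id94) recv 38: drop
Round 5: pos0(id22) recv 94: fwd; pos1(id31) recv 87: fwd; pos2(id94) recv 67: drop
Round 6: pos1(id31) recv 94: fwd; pos2(id94) recv 87: drop
Round 7: pos2(id94) recv 94: ELECTED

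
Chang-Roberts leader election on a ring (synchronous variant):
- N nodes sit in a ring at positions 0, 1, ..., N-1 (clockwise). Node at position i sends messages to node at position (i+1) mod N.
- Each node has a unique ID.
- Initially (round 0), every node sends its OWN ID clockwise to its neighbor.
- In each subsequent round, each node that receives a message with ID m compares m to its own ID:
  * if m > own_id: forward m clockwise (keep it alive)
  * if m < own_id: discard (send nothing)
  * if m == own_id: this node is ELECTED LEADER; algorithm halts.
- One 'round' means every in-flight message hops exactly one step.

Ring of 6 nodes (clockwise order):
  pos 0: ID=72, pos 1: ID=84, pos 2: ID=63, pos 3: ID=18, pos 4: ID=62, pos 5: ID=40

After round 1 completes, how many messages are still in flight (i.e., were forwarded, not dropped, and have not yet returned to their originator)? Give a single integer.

Answer: 3

Derivation:
Round 1: pos1(id84) recv 72: drop; pos2(id63) recv 84: fwd; pos3(id18) recv 63: fwd; pos4(id62) recv 18: drop; pos5(id40) recv 62: fwd; pos0(id72) recv 40: drop
After round 1: 3 messages still in flight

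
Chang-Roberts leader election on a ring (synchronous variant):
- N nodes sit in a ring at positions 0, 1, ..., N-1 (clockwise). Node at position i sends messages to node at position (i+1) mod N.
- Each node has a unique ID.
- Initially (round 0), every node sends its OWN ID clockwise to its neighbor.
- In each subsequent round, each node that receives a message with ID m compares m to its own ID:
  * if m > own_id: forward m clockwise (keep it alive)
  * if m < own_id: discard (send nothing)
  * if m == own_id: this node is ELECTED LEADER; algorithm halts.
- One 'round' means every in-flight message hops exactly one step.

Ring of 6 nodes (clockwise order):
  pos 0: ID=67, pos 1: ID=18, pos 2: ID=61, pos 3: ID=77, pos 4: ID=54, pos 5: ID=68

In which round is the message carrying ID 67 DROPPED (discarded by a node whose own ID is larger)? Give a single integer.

Round 1: pos1(id18) recv 67: fwd; pos2(id61) recv 18: drop; pos3(id77) recv 61: drop; pos4(id54) recv 77: fwd; pos5(id68) recv 54: drop; pos0(id67) recv 68: fwd
Round 2: pos2(id61) recv 67: fwd; pos5(id68) recv 77: fwd; pos1(id18) recv 68: fwd
Round 3: pos3(id77) recv 67: drop; pos0(id67) recv 77: fwd; pos2(id61) recv 68: fwd
Round 4: pos1(id18) recv 77: fwd; pos3(id77) recv 68: drop
Round 5: pos2(id61) recv 77: fwd
Round 6: pos3(id77) recv 77: ELECTED
Message ID 67 originates at pos 0; dropped at pos 3 in round 3

Answer: 3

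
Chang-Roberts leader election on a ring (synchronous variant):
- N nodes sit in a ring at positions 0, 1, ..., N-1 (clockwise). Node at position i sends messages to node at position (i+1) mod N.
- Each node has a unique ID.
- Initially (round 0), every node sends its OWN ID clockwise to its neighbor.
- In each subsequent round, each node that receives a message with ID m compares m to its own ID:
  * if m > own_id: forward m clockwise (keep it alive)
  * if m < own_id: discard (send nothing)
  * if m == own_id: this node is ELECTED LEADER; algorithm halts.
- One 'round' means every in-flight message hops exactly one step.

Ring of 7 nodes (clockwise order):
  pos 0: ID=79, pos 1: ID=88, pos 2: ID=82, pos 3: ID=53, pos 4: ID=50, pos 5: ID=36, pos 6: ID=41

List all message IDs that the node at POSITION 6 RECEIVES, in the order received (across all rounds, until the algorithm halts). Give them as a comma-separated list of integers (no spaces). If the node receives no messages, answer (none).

Answer: 36,50,53,82,88

Derivation:
Round 1: pos1(id88) recv 79: drop; pos2(id82) recv 88: fwd; pos3(id53) recv 82: fwd; pos4(id50) recv 53: fwd; pos5(id36) recv 50: fwd; pos6(id41) recv 36: drop; pos0(id79) recv 41: drop
Round 2: pos3(id53) recv 88: fwd; pos4(id50) recv 82: fwd; pos5(id36) recv 53: fwd; pos6(id41) recv 50: fwd
Round 3: pos4(id50) recv 88: fwd; pos5(id36) recv 82: fwd; pos6(id41) recv 53: fwd; pos0(id79) recv 50: drop
Round 4: pos5(id36) recv 88: fwd; pos6(id41) recv 82: fwd; pos0(id79) recv 53: drop
Round 5: pos6(id41) recv 88: fwd; pos0(id79) recv 82: fwd
Round 6: pos0(id79) recv 88: fwd; pos1(id88) recv 82: drop
Round 7: pos1(id88) recv 88: ELECTED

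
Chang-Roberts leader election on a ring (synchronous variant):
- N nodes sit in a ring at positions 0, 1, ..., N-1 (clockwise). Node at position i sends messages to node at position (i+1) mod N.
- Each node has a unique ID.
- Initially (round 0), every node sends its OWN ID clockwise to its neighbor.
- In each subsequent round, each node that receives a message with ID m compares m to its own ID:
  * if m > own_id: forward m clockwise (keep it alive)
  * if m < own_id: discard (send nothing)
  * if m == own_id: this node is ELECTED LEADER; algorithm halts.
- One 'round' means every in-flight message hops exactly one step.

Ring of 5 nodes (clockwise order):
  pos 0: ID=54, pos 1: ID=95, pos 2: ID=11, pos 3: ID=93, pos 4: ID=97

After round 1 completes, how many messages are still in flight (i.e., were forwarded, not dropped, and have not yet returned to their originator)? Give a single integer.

Round 1: pos1(id95) recv 54: drop; pos2(id11) recv 95: fwd; pos3(id93) recv 11: drop; pos4(id97) recv 93: drop; pos0(id54) recv 97: fwd
After round 1: 2 messages still in flight

Answer: 2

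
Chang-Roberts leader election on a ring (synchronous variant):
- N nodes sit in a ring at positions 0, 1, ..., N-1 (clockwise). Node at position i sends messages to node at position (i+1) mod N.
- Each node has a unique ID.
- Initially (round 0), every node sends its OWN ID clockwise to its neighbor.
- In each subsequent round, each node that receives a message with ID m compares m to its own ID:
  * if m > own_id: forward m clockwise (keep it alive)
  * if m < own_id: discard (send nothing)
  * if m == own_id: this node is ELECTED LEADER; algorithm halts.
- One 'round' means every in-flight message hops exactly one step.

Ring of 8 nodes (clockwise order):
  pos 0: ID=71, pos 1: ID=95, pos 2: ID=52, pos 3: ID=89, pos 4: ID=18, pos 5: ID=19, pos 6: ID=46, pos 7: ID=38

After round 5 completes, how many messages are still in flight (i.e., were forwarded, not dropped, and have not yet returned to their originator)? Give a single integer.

Round 1: pos1(id95) recv 71: drop; pos2(id52) recv 95: fwd; pos3(id89) recv 52: drop; pos4(id18) recv 89: fwd; pos5(id19) recv 18: drop; pos6(id46) recv 19: drop; pos7(id38) recv 46: fwd; pos0(id71) recv 38: drop
Round 2: pos3(id89) recv 95: fwd; pos5(id19) recv 89: fwd; pos0(id71) recv 46: drop
Round 3: pos4(id18) recv 95: fwd; pos6(id46) recv 89: fwd
Round 4: pos5(id19) recv 95: fwd; pos7(id38) recv 89: fwd
Round 5: pos6(id46) recv 95: fwd; pos0(id71) recv 89: fwd
After round 5: 2 messages still in flight

Answer: 2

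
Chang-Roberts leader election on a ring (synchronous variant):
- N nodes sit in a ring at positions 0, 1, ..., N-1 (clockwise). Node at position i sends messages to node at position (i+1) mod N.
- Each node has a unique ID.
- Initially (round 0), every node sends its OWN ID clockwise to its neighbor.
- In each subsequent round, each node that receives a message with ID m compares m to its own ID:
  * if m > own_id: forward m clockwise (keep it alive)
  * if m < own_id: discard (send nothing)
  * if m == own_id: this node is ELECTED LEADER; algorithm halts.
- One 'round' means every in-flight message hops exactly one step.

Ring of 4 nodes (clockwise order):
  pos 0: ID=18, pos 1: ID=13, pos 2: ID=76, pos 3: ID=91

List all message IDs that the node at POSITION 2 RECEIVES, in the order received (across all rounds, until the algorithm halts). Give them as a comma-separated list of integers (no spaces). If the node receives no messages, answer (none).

Answer: 13,18,91

Derivation:
Round 1: pos1(id13) recv 18: fwd; pos2(id76) recv 13: drop; pos3(id91) recv 76: drop; pos0(id18) recv 91: fwd
Round 2: pos2(id76) recv 18: drop; pos1(id13) recv 91: fwd
Round 3: pos2(id76) recv 91: fwd
Round 4: pos3(id91) recv 91: ELECTED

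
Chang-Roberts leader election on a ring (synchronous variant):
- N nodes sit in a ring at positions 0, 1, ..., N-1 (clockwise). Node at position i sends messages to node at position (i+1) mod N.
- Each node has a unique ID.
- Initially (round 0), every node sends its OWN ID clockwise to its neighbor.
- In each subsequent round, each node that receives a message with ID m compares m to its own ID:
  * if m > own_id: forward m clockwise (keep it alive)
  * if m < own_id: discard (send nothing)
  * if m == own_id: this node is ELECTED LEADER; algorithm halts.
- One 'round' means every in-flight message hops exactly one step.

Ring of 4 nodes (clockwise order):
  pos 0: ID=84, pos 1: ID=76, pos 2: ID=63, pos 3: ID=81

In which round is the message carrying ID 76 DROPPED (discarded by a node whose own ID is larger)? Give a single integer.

Round 1: pos1(id76) recv 84: fwd; pos2(id63) recv 76: fwd; pos3(id81) recv 63: drop; pos0(id84) recv 81: drop
Round 2: pos2(id63) recv 84: fwd; pos3(id81) recv 76: drop
Round 3: pos3(id81) recv 84: fwd
Round 4: pos0(id84) recv 84: ELECTED
Message ID 76 originates at pos 1; dropped at pos 3 in round 2

Answer: 2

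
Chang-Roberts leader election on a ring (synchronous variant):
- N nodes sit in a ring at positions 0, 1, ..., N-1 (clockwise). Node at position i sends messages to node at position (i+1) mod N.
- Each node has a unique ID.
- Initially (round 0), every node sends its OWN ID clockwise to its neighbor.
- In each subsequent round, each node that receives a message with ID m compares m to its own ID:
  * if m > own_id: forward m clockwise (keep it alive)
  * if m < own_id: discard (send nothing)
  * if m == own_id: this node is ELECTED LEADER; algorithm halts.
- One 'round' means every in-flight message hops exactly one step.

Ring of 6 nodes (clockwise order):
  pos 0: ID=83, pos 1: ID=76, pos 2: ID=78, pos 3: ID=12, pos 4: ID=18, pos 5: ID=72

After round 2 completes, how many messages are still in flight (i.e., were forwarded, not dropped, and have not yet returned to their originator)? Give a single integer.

Round 1: pos1(id76) recv 83: fwd; pos2(id78) recv 76: drop; pos3(id12) recv 78: fwd; pos4(id18) recv 12: drop; pos5(id72) recv 18: drop; pos0(id83) recv 72: drop
Round 2: pos2(id78) recv 83: fwd; pos4(id18) recv 78: fwd
After round 2: 2 messages still in flight

Answer: 2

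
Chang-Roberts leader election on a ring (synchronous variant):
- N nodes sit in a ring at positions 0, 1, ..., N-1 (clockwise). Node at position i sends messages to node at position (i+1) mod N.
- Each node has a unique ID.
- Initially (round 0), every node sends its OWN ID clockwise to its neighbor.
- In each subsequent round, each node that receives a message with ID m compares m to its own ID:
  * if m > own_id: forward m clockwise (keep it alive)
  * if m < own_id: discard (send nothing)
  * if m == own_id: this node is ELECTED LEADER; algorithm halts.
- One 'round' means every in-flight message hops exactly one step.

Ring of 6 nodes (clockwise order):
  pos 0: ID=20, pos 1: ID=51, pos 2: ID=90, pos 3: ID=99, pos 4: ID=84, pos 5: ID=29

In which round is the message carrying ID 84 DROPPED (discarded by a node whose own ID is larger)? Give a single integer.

Round 1: pos1(id51) recv 20: drop; pos2(id90) recv 51: drop; pos3(id99) recv 90: drop; pos4(id84) recv 99: fwd; pos5(id29) recv 84: fwd; pos0(id20) recv 29: fwd
Round 2: pos5(id29) recv 99: fwd; pos0(id20) recv 84: fwd; pos1(id51) recv 29: drop
Round 3: pos0(id20) recv 99: fwd; pos1(id51) recv 84: fwd
Round 4: pos1(id51) recv 99: fwd; pos2(id90) recv 84: drop
Round 5: pos2(id90) recv 99: fwd
Round 6: pos3(id99) recv 99: ELECTED
Message ID 84 originates at pos 4; dropped at pos 2 in round 4

Answer: 4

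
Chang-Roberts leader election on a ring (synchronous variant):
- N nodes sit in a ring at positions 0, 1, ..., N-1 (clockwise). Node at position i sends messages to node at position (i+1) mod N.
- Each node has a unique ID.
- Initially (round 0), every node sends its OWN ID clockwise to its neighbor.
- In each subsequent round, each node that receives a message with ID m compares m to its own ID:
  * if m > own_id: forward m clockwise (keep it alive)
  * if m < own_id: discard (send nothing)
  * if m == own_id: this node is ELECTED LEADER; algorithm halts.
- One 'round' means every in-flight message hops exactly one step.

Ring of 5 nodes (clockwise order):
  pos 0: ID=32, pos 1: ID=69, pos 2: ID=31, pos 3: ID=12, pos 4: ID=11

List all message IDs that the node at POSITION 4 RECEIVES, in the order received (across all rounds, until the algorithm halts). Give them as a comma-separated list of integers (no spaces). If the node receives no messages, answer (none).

Round 1: pos1(id69) recv 32: drop; pos2(id31) recv 69: fwd; pos3(id12) recv 31: fwd; pos4(id11) recv 12: fwd; pos0(id32) recv 11: drop
Round 2: pos3(id12) recv 69: fwd; pos4(id11) recv 31: fwd; pos0(id32) recv 12: drop
Round 3: pos4(id11) recv 69: fwd; pos0(id32) recv 31: drop
Round 4: pos0(id32) recv 69: fwd
Round 5: pos1(id69) recv 69: ELECTED

Answer: 12,31,69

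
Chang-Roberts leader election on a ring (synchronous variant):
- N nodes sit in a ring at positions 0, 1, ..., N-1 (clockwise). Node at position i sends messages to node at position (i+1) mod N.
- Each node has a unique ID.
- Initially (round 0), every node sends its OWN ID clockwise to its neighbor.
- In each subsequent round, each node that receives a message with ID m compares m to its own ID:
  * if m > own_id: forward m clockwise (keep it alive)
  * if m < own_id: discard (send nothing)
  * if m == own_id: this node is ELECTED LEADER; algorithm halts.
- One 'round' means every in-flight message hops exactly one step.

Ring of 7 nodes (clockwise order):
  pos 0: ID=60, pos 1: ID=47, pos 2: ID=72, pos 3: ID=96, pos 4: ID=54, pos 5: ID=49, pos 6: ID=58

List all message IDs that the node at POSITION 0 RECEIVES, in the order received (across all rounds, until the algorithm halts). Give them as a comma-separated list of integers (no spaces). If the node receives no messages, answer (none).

Round 1: pos1(id47) recv 60: fwd; pos2(id72) recv 47: drop; pos3(id96) recv 72: drop; pos4(id54) recv 96: fwd; pos5(id49) recv 54: fwd; pos6(id58) recv 49: drop; pos0(id60) recv 58: drop
Round 2: pos2(id72) recv 60: drop; pos5(id49) recv 96: fwd; pos6(id58) recv 54: drop
Round 3: pos6(id58) recv 96: fwd
Round 4: pos0(id60) recv 96: fwd
Round 5: pos1(id47) recv 96: fwd
Round 6: pos2(id72) recv 96: fwd
Round 7: pos3(id96) recv 96: ELECTED

Answer: 58,96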